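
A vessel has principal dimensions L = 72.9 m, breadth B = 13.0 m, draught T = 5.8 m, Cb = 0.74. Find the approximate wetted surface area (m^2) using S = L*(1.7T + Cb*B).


Formula: S = 1.7*L*T + V/T with V = Cb*L*B*T, i.e. S = L * (1.7*T + Cb*B)
Step 1 — 1.7*T = 1.7 * 5.8 = 9.86 m
Step 2 — Cb*B = 0.74 * 13.0 = 9.62 m
Step 3 — 1.7*T + Cb*B = 9.86 + 9.62 = 19.48 m
Step 4 — S = 72.9 * 19.48 ≈ 1420.1 m^2 (5 s.f.)

1420.1 m^2


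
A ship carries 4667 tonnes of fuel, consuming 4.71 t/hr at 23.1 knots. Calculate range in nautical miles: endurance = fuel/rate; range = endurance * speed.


Formula: endurance = fuel / rate; range = endurance * speed
Step 1 — endurance = 4667 / 4.71 = 990.8705 hours
Step 2 — range = 990.8705 * 23.1 ≈ 22889 nautical miles (5 s.f.)

22889 NM


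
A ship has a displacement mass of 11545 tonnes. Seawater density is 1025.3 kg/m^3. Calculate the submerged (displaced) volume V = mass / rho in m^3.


Formula: V = mass / rho
Step 1 — convert tonnes to kg: 11545 t * 1000 = 11545000 kg
Step 2 — V = 11545000 / 1025.3 ≈ 11260 m^3 (5 s.f.)

11260 m^3


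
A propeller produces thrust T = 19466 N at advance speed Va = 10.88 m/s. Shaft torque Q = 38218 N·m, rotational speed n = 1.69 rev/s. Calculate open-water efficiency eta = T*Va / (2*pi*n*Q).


Formula: eta = T * Va / (2 * pi * n * Q)
Step 1 — numerator = T * Va = 19466 * 10.88 = 211790.08
Step 2 — 2 * pi * n = 2 * pi * 1.69 = 10.618583
Step 3 — denominator = 10.618583 * 38218 = 405821.01
Step 4 — eta = 211790.08 / 405821.01 ≈ 0.52188 (5 s.f.)

0.52188


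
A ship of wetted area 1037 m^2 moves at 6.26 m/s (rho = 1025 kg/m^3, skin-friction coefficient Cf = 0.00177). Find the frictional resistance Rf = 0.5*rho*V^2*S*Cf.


Formula: Rf = 0.5 * rho * V^2 * S * Cf
Step 1 — V^2 = 6.26^2 = 39.1876
Step 2 — 0.5 * rho * V^2 = 0.5 * 1025 * 39.1876 = 20083.645
Step 3 — Rf = 20083.645 * 1037 * 0.00177 ≈ 36863 N (5 s.f.)

36863 N


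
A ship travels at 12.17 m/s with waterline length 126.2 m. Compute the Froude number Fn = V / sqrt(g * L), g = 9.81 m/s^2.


Formula: Fn = V / sqrt(g * L)
Step 1 — g * L = 9.81 * 126.2 = 1238.022
Step 2 — sqrt(g * L) = sqrt(1238.022) = 35.185537
Step 3 — Fn = 12.17 / 35.185537 ≈ 0.34588 (5 s.f.)

0.34588


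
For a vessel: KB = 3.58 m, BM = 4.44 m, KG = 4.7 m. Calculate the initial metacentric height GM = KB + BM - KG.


Formula: GM = KB + BM - KG
Step 1 — KM = KB + BM = 3.58 + 4.44 = 8.02 m
Step 2 — GM = KM - KG = 8.02 - 4.7 = 3.32 m

3.32 m


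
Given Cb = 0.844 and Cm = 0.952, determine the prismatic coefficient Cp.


Formula: Cp = Cb / Cm
Substituting: Cp = 0.844 / 0.952
Result: Cp ≈ 0.88655 (5 s.f.)

0.88655


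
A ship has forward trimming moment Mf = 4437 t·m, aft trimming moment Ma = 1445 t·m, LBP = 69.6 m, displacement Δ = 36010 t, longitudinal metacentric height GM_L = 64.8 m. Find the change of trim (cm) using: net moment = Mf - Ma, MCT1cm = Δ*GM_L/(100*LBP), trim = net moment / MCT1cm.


Formula: net trimming moment = Mf - Ma; MCT1cm = Δ*GM_L/(100*LBP); trim = net moment / MCT1cm
Step 1 — net trimming moment = 4437 - 1445 = 2992 t·m
Step 2 — MCT1cm = 36010 * 64.8 / (100 * 69.6) = 335.2655 t·m/cm
Step 3 — trim = 2992 / 335.2655 ≈ 8.9243 cm (5 s.f.)

8.9243 cm


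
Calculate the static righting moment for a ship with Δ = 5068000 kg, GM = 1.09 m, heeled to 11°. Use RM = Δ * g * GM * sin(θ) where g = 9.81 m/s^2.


Formula: GZ = GM * sin(theta); RM = disp * g * GZ
Step 1 — GZ = 1.09 * sin(11°) = 1.09 * 0.190809 = 0.207982 m
Step 2 — RM = 5068000 * 9.81 * 0.207982 ≈ 10340000 N·m (5 s.f.)

10340000 N·m


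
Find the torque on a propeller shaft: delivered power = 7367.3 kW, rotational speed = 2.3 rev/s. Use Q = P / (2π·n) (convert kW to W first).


Formula: Q = P_W / (2 * pi * n)
Step 1 — P_W = 7367.3 kW * 1000 = 7367300.0 W
Step 2 — 2 * pi * n = 2 * pi * 2.3 = 14.451326
Step 3 — Q = 7367300.0 / 14.451326 ≈ 509800 N·m (5 s.f.)

509800 N·m


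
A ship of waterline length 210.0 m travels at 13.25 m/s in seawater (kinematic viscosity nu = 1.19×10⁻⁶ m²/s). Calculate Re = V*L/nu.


Formula: Re = V * L / nu
Step 1 — V * L = 13.25 * 210.0 = 2782.5 m^2/s
Step 2 — Re = 2782.5 / 1.19e-6 = 2.34e+09

2.34e+09


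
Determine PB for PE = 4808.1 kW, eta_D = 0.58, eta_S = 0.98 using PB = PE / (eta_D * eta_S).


Formula: PB = PE / (eta_D * eta_S)
Step 1 — combined efficiency = eta_D * eta_S = 0.58 * 0.98 = 0.5684
Step 2 — PB = 4808.1 / 0.5684 ≈ 8459.0 kW (5 s.f.)

8459.0 kW


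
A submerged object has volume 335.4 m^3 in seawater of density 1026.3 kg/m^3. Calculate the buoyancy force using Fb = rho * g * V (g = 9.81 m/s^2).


Formula: Fb = rho * g * V
Substituting: Fb = 1026.3 * 9.81 * 335.4
Intermediate: 1026.3 * 9.81 = 10068.003
Result: Fb = 10068.003 * 335.4 ≈ 3376800 N (5 s.f.)

3376800 N


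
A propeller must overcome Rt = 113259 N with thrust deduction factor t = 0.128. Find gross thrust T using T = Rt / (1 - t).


Formula: T = Rt / (1 - t)
Step 1 — (1 - t) = 1 - 0.128 = 0.872
Step 2 — T = 113259 / 0.872 ≈ 129880 N (5 s.f.)

129880 N


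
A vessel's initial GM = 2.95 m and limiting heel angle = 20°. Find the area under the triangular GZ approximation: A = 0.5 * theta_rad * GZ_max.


Formula: GZ_max = GM * sin(theta); Area = 0.5 * theta_rad * GZ_max
Step 1 — GZ_max = 2.95 * sin(20°) = 2.95 * 0.34202 = 1.008959 m
Step 2 — theta_rad = 20 * pi/180 = 0.349066 rad
Step 3 — Area = 0.5 * 0.349066 * 1.008959 ≈ 0.17610 m·rad (5 s.f.)

0.17610 m·rad


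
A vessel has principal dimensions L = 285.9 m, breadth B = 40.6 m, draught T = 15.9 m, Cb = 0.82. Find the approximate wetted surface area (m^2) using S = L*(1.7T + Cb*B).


Formula: S = 1.7*L*T + V/T with V = Cb*L*B*T, i.e. S = L * (1.7*T + Cb*B)
Step 1 — 1.7*T = 1.7 * 15.9 = 27.03 m
Step 2 — Cb*B = 0.82 * 40.6 = 33.292 m
Step 3 — 1.7*T + Cb*B = 27.03 + 33.292 = 60.322 m
Step 4 — S = 285.9 * 60.322 ≈ 17246 m^2 (5 s.f.)

17246 m^2


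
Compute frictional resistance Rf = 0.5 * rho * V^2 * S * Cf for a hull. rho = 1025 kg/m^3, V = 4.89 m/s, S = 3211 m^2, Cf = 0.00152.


Formula: Rf = 0.5 * rho * V^2 * S * Cf
Step 1 — V^2 = 4.89^2 = 23.9121
Step 2 — 0.5 * rho * V^2 = 0.5 * 1025 * 23.9121 = 12254.95125
Step 3 — Rf = 12254.95125 * 3211 * 0.00152 ≈ 59813 N (5 s.f.)

59813 N


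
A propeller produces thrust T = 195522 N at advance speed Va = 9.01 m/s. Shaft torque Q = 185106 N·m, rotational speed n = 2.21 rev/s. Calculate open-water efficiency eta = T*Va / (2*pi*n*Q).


Formula: eta = T * Va / (2 * pi * n * Q)
Step 1 — numerator = T * Va = 195522 * 9.01 = 1761653.22
Step 2 — 2 * pi * n = 2 * pi * 2.21 = 13.88584
Step 3 — denominator = 13.88584 * 185106 = 2570352.3
Step 4 — eta = 1761653.22 / 2570352.3 ≈ 0.68537 (5 s.f.)

0.68537


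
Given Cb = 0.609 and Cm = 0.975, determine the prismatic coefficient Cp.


Formula: Cp = Cb / Cm
Substituting: Cp = 0.609 / 0.975
Result: Cp ≈ 0.62462 (5 s.f.)

0.62462


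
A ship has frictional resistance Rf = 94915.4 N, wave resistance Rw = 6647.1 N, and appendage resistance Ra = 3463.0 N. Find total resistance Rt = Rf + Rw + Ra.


Formula: Rt = Rf + Rw + Ra
Substituting: Rt = 94915.4 + 6647.1 + 3463.0
Result: Rt = 105025.5 N

105025.5 N


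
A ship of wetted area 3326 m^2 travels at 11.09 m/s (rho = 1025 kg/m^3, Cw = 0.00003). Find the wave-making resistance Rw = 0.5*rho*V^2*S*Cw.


Formula: Rw = 0.5 * rho * V^2 * S * Cw
Step 1 — V^2 = 11.09^2 = 122.9881
Step 2 — 0.5 * rho * V^2 = 0.5 * 1025 * 122.9881 = 63031.40125
Step 3 — Rw = 63031.40125 * 3326 * 0.00003 ≈ 6289.3 N (5 s.f.)

6289.3 N


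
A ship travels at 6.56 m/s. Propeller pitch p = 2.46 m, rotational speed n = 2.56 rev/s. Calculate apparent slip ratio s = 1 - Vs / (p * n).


Formula: s = 1 - Vs / (p * n)
Step 1 — p * n = 2.46 * 2.56 = 6.2976
Step 2 — Vs / (p*n) = 6.56 / 6.2976 = 1.041667 (6 d.p.)
Step 3 — s = 1 - 1.041667 = -0.041667

-0.041667


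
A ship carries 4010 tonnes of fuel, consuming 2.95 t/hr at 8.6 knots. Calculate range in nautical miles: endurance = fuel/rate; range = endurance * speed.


Formula: endurance = fuel / rate; range = endurance * speed
Step 1 — endurance = 4010 / 2.95 = 1359.322 hours
Step 2 — range = 1359.322 * 8.6 ≈ 11690 nautical miles (5 s.f.)

11690 NM


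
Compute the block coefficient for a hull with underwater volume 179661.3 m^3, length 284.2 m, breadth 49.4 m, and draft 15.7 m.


Formula: Cb = V / (L * B * T)
Step 1 — L * B * T = 284.2 * 49.4 * 15.7 = 220419.836 m^3
Step 2 — Cb = 179661.3 / 220419.836 ≈ 0.81509 (5 s.f.)

0.81509


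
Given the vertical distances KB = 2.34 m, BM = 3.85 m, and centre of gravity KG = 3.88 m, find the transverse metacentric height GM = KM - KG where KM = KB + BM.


Formula: GM = KB + BM - KG
Step 1 — KM = KB + BM = 2.34 + 3.85 = 6.19 m
Step 2 — GM = KM - KG = 6.19 - 3.88 = 2.31 m

2.31 m


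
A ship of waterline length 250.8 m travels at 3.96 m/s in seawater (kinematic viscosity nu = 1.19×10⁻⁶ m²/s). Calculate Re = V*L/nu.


Formula: Re = V * L / nu
Step 1 — V * L = 3.96 * 250.8 = 993.168 m^2/s
Step 2 — Re = 993.168 / 1.19e-6 = 8.35e+08

8.35e+08


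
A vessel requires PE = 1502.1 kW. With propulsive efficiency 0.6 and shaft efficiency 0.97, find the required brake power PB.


Formula: PB = PE / (eta_D * eta_S)
Step 1 — combined efficiency = eta_D * eta_S = 0.6 * 0.97 = 0.582
Step 2 — PB = 1502.1 / 0.582 ≈ 2580.9 kW (5 s.f.)

2580.9 kW


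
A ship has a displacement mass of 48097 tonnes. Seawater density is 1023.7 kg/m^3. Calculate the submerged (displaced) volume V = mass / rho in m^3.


Formula: V = mass / rho
Step 1 — convert tonnes to kg: 48097 t * 1000 = 48097000 kg
Step 2 — V = 48097000 / 1023.7 ≈ 46983 m^3 (5 s.f.)

46983 m^3


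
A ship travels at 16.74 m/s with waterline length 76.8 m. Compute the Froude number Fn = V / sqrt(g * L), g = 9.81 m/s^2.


Formula: Fn = V / sqrt(g * L)
Step 1 — g * L = 9.81 * 76.8 = 753.408
Step 2 — sqrt(g * L) = sqrt(753.408) = 27.448279
Step 3 — Fn = 16.74 / 27.448279 ≈ 0.60987 (5 s.f.)

0.60987


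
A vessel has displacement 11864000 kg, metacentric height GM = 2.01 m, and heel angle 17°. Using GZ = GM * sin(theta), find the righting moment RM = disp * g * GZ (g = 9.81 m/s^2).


Formula: GZ = GM * sin(theta); RM = disp * g * GZ
Step 1 — GZ = 2.01 * sin(17°) = 2.01 * 0.292372 = 0.587668 m
Step 2 — RM = 11864000 * 9.81 * 0.587668 ≈ 68396000 N·m (5 s.f.)

68396000 N·m


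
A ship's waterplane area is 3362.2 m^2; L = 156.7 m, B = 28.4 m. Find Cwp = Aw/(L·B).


Formula: Cwp = Aw / (L * B)
Step 1 — L * B = 156.7 * 28.4 = 4450.28 m^2
Step 2 — Cwp = 3362.2 / 4450.28 ≈ 0.75550 (5 s.f.)

0.75550


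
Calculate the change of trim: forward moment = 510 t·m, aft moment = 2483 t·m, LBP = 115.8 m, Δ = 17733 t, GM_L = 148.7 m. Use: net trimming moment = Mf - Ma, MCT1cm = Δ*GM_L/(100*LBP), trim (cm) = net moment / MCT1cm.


Formula: net trimming moment = Mf - Ma; MCT1cm = Δ*GM_L/(100*LBP); trim = net moment / MCT1cm
Step 1 — net trimming moment = 510 - 2483 = -1973 t·m
Step 2 — MCT1cm = 17733 * 148.7 / (100 * 115.8) = 227.7113 t·m/cm
Step 3 — trim = -1973 / 227.7113 ≈ -8.6645 cm (5 s.f.)

-8.6645 cm


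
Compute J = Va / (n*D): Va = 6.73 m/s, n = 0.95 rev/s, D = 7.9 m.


Formula: J = Va / (n * D)
Step 1 — n * D = 0.95 * 7.9 = 7.505
Step 2 — J = 6.73 / 7.505 ≈ 0.89674 (5 s.f.)

0.89674


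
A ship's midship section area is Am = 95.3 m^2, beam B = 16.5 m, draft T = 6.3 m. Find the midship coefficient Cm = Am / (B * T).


Formula: Cm = Am / (B * T)
Step 1 — B * T = 16.5 * 6.3 = 103.95 m^2
Step 2 — Cm = 95.3 / 103.95 ≈ 0.91679 (5 s.f.)

0.91679


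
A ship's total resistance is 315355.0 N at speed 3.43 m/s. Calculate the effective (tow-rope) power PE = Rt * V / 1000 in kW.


Formula: PE = Rt * V / 1000 (kW)
Step 1 — PE (W) = 315355.0 * 3.43 = 1081667.65 W
Step 2 — PE (kW) = 1081667.65 / 1000 ≈ 1081.7 kW (5 s.f.)

1081.7 kW


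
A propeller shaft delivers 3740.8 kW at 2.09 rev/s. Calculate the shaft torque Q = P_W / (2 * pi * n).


Formula: Q = P_W / (2 * pi * n)
Step 1 — P_W = 3740.8 kW * 1000 = 3740800.0 W
Step 2 — 2 * pi * n = 2 * pi * 2.09 = 13.131857
Step 3 — Q = 3740800.0 / 13.131857 ≈ 284860 N·m (5 s.f.)

284860 N·m


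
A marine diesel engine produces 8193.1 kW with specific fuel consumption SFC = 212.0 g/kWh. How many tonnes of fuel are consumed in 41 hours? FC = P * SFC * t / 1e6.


Formula: FC (tonnes) = P * SFC * t / 1,000,000
Step 1 — P * SFC * t = 8193.1 * 212.0 * 41 = 71214425.2 g
Step 2 — FC (tonnes) = 71214425.2 / 1,000,000 ≈ 71.214 tonnes (5 s.f.)

71.214 tonnes


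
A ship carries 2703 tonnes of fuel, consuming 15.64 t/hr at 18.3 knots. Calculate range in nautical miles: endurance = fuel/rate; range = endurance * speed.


Formula: endurance = fuel / rate; range = endurance * speed
Step 1 — endurance = 2703 / 15.64 = 172.8261 hours
Step 2 — range = 172.8261 * 18.3 ≈ 3162.7 nautical miles (5 s.f.)

3162.7 NM


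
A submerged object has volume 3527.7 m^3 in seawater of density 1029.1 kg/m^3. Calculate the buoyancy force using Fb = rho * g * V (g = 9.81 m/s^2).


Formula: Fb = rho * g * V
Substituting: Fb = 1029.1 * 9.81 * 3527.7
Intermediate: 1029.1 * 9.81 = 10095.471
Result: Fb = 10095.471 * 3527.7 ≈ 35614000 N (5 s.f.)

35614000 N


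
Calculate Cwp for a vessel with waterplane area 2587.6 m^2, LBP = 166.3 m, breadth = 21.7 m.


Formula: Cwp = Aw / (L * B)
Step 1 — L * B = 166.3 * 21.7 = 3608.71 m^2
Step 2 — Cwp = 2587.6 / 3608.71 ≈ 0.71704 (5 s.f.)

0.71704


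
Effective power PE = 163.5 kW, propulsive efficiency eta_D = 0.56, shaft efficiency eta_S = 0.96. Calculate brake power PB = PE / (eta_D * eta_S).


Formula: PB = PE / (eta_D * eta_S)
Step 1 — combined efficiency = eta_D * eta_S = 0.56 * 0.96 = 0.5376
Step 2 — PB = 163.5 / 0.5376 ≈ 304.13 kW (5 s.f.)

304.13 kW


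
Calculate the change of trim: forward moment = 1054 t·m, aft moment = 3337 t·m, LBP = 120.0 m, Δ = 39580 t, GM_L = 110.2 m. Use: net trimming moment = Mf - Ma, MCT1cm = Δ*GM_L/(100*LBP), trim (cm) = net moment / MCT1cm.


Formula: net trimming moment = Mf - Ma; MCT1cm = Δ*GM_L/(100*LBP); trim = net moment / MCT1cm
Step 1 — net trimming moment = 1054 - 3337 = -2283 t·m
Step 2 — MCT1cm = 39580 * 110.2 / (100 * 120.0) = 363.4763 t·m/cm
Step 3 — trim = -2283 / 363.4763 ≈ -6.2810 cm (5 s.f.)

-6.2810 cm


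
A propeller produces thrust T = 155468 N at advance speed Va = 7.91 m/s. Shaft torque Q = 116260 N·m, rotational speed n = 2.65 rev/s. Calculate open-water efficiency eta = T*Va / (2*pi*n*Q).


Formula: eta = T * Va / (2 * pi * n * Q)
Step 1 — numerator = T * Va = 155468 * 7.91 = 1229751.88
Step 2 — 2 * pi * n = 2 * pi * 2.65 = 16.650441
Step 3 — denominator = 16.650441 * 116260 = 1935780.27
Step 4 — eta = 1229751.88 / 1935780.27 ≈ 0.63527 (5 s.f.)

0.63527


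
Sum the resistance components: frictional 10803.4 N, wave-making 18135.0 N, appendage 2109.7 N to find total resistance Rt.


Formula: Rt = Rf + Rw + Ra
Substituting: Rt = 10803.4 + 18135.0 + 2109.7
Result: Rt = 31048.1 N

31048.1 N


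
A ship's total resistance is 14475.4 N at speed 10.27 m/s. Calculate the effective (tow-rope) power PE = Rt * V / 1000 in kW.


Formula: PE = Rt * V / 1000 (kW)
Step 1 — PE (W) = 14475.4 * 10.27 = 148662.358 W
Step 2 — PE (kW) = 148662.358 / 1000 ≈ 148.66 kW (5 s.f.)

148.66 kW


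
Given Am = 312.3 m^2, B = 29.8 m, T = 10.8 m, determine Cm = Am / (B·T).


Formula: Cm = Am / (B * T)
Step 1 — B * T = 29.8 * 10.8 = 321.84 m^2
Step 2 — Cm = 312.3 / 321.84 ≈ 0.97036 (5 s.f.)

0.97036


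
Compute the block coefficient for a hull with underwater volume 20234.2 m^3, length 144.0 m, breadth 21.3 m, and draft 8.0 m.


Formula: Cb = V / (L * B * T)
Step 1 — L * B * T = 144.0 * 21.3 * 8.0 = 24537.6 m^3
Step 2 — Cb = 20234.2 / 24537.6 ≈ 0.82462 (5 s.f.)

0.82462


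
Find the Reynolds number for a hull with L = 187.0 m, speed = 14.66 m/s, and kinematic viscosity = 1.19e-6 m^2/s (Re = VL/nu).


Formula: Re = V * L / nu
Step 1 — V * L = 14.66 * 187.0 = 2741.42 m^2/s
Step 2 — Re = 2741.42 / 1.19e-6 = 2.30e+09

2.30e+09


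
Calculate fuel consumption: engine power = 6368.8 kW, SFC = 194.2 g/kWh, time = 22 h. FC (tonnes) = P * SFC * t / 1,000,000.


Formula: FC (tonnes) = P * SFC * t / 1,000,000
Step 1 — P * SFC * t = 6368.8 * 194.2 * 22 = 27210061.12 g
Step 2 — FC (tonnes) = 27210061.12 / 1,000,000 ≈ 27.210 tonnes (5 s.f.)

27.210 tonnes


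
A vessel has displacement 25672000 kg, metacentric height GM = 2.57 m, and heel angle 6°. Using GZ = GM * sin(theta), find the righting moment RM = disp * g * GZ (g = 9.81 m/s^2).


Formula: GZ = GM * sin(theta); RM = disp * g * GZ
Step 1 — GZ = 2.57 * sin(6°) = 2.57 * 0.104528 = 0.268637 m
Step 2 — RM = 25672000 * 9.81 * 0.268637 ≈ 67654000 N·m (5 s.f.)

67654000 N·m


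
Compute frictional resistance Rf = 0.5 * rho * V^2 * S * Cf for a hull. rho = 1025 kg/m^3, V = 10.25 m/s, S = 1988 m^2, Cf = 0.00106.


Formula: Rf = 0.5 * rho * V^2 * S * Cf
Step 1 — V^2 = 10.25^2 = 105.0625
Step 2 — 0.5 * rho * V^2 = 0.5 * 1025 * 105.0625 = 53844.53125
Step 3 — Rf = 53844.53125 * 1988 * 0.00106 ≈ 113470 N (5 s.f.)

113470 N


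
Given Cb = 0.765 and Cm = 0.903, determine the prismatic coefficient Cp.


Formula: Cp = Cb / Cm
Substituting: Cp = 0.765 / 0.903
Result: Cp ≈ 0.84718 (5 s.f.)

0.84718


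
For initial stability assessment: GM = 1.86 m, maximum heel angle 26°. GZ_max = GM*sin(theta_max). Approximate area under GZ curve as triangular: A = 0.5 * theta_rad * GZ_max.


Formula: GZ_max = GM * sin(theta); Area = 0.5 * theta_rad * GZ_max
Step 1 — GZ_max = 1.86 * sin(26°) = 1.86 * 0.438371 = 0.81537 m
Step 2 — theta_rad = 26 * pi/180 = 0.453786 rad
Step 3 — Area = 0.5 * 0.453786 * 0.81537 ≈ 0.18500 m·rad (5 s.f.)

0.18500 m·rad


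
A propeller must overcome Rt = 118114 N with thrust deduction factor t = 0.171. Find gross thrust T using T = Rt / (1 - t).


Formula: T = Rt / (1 - t)
Step 1 — (1 - t) = 1 - 0.171 = 0.829
Step 2 — T = 118114 / 0.829 ≈ 142480 N (5 s.f.)

142480 N


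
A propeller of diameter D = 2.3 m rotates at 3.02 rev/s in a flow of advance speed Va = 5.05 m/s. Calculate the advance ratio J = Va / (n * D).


Formula: J = Va / (n * D)
Step 1 — n * D = 3.02 * 2.3 = 6.946
Step 2 — J = 5.05 / 6.946 ≈ 0.72704 (5 s.f.)

0.72704


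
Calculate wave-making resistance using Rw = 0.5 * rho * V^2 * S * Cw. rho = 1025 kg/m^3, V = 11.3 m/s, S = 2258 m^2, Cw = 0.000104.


Formula: Rw = 0.5 * rho * V^2 * S * Cw
Step 1 — V^2 = 11.3^2 = 127.69
Step 2 — 0.5 * rho * V^2 = 0.5 * 1025 * 127.69 = 65441.125
Step 3 — Rw = 65441.125 * 2258 * 0.000104 ≈ 15368 N (5 s.f.)

15368 N


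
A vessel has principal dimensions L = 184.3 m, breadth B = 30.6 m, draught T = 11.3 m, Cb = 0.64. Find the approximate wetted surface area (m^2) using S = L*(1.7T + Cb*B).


Formula: S = 1.7*L*T + V/T with V = Cb*L*B*T, i.e. S = L * (1.7*T + Cb*B)
Step 1 — 1.7*T = 1.7 * 11.3 = 19.21 m
Step 2 — Cb*B = 0.64 * 30.6 = 19.584 m
Step 3 — 1.7*T + Cb*B = 19.21 + 19.584 = 38.794 m
Step 4 — S = 184.3 * 38.794 ≈ 7149.7 m^2 (5 s.f.)

7149.7 m^2


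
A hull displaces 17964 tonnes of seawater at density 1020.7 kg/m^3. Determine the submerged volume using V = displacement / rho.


Formula: V = mass / rho
Step 1 — convert tonnes to kg: 17964 t * 1000 = 17964000 kg
Step 2 — V = 17964000 / 1020.7 ≈ 17600 m^3 (5 s.f.)

17600 m^3


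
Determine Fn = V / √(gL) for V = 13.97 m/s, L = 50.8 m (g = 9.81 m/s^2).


Formula: Fn = V / sqrt(g * L)
Step 1 — g * L = 9.81 * 50.8 = 498.348
Step 2 — sqrt(g * L) = sqrt(498.348) = 22.323709
Step 3 — Fn = 13.97 / 22.323709 ≈ 0.62579 (5 s.f.)

0.62579


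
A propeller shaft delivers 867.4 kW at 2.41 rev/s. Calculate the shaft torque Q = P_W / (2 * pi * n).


Formula: Q = P_W / (2 * pi * n)
Step 1 — P_W = 867.4 kW * 1000 = 867400.0 W
Step 2 — 2 * pi * n = 2 * pi * 2.41 = 15.142477
Step 3 — Q = 867400.0 / 15.142477 ≈ 57283 N·m (5 s.f.)

57283 N·m


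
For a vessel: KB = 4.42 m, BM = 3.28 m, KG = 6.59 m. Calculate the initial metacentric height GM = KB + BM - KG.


Formula: GM = KB + BM - KG
Step 1 — KM = KB + BM = 4.42 + 3.28 = 7.7 m
Step 2 — GM = KM - KG = 7.7 - 6.59 = 1.11 m

1.11 m


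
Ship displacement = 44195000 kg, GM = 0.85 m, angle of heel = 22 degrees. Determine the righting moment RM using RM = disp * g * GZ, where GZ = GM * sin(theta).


Formula: GZ = GM * sin(theta); RM = disp * g * GZ
Step 1 — GZ = 0.85 * sin(22°) = 0.85 * 0.374607 = 0.318416 m
Step 2 — RM = 44195000 * 9.81 * 0.318416 ≈ 138050000 N·m (5 s.f.)

138050000 N·m


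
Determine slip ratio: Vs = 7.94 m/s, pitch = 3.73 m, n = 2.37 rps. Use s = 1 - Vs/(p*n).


Formula: s = 1 - Vs / (p * n)
Step 1 — p * n = 3.73 * 2.37 = 8.8401
Step 2 — Vs / (p*n) = 7.94 / 8.8401 = 0.89818 (6 d.p.)
Step 3 — s = 1 - 0.89818 = 0.10182

0.10182


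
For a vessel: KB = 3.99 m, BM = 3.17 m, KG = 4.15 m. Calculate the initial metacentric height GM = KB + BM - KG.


Formula: GM = KB + BM - KG
Step 1 — KM = KB + BM = 3.99 + 3.17 = 7.16 m
Step 2 — GM = KM - KG = 7.16 - 4.15 = 3.01 m

3.01 m


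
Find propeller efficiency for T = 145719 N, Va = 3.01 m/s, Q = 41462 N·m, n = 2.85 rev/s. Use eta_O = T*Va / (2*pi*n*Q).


Formula: eta = T * Va / (2 * pi * n * Q)
Step 1 — numerator = T * Va = 145719 * 3.01 = 438614.19
Step 2 — 2 * pi * n = 2 * pi * 2.85 = 17.907078
Step 3 — denominator = 17.907078 * 41462 = 742463.27
Step 4 — eta = 438614.19 / 742463.27 ≈ 0.59076 (5 s.f.)

0.59076


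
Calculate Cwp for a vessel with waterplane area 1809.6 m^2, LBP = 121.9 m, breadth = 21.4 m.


Formula: Cwp = Aw / (L * B)
Step 1 — L * B = 121.9 * 21.4 = 2608.66 m^2
Step 2 — Cwp = 1809.6 / 2608.66 ≈ 0.69369 (5 s.f.)

0.69369


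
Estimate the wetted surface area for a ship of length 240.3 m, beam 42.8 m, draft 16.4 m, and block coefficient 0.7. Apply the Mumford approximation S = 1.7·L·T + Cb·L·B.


Formula: S = 1.7*L*T + V/T with V = Cb*L*B*T, i.e. S = L * (1.7*T + Cb*B)
Step 1 — 1.7*T = 1.7 * 16.4 = 27.88 m
Step 2 — Cb*B = 0.7 * 42.8 = 29.96 m
Step 3 — 1.7*T + Cb*B = 27.88 + 29.96 = 57.84 m
Step 4 — S = 240.3 * 57.84 ≈ 13899 m^2 (5 s.f.)

13899 m^2


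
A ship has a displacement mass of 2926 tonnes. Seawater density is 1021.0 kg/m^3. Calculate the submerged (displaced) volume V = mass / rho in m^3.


Formula: V = mass / rho
Step 1 — convert tonnes to kg: 2926 t * 1000 = 2926000 kg
Step 2 — V = 2926000 / 1021.0 ≈ 2865.8 m^3 (5 s.f.)

2865.8 m^3


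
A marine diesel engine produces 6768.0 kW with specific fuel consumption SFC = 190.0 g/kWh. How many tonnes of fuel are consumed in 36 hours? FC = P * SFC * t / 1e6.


Formula: FC (tonnes) = P * SFC * t / 1,000,000
Step 1 — P * SFC * t = 6768.0 * 190.0 * 36 = 46293120.0 g
Step 2 — FC (tonnes) = 46293120.0 / 1,000,000 ≈ 46.293 tonnes (5 s.f.)

46.293 tonnes


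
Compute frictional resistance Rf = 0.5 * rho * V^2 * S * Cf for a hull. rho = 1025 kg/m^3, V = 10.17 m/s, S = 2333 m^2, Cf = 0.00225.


Formula: Rf = 0.5 * rho * V^2 * S * Cf
Step 1 — V^2 = 10.17^2 = 103.4289
Step 2 — 0.5 * rho * V^2 = 0.5 * 1025 * 103.4289 = 53007.31125
Step 3 — Rf = 53007.31125 * 2333 * 0.00225 ≈ 278250 N (5 s.f.)

278250 N


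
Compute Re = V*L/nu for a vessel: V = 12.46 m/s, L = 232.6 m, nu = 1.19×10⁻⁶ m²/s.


Formula: Re = V * L / nu
Step 1 — V * L = 12.46 * 232.6 = 2898.196 m^2/s
Step 2 — Re = 2898.196 / 1.19e-6 = 2.44e+09

2.44e+09


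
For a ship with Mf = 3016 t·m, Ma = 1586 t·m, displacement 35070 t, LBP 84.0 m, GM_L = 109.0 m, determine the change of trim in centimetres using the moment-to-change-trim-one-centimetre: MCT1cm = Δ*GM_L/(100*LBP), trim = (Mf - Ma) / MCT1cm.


Formula: net trimming moment = Mf - Ma; MCT1cm = Δ*GM_L/(100*LBP); trim = net moment / MCT1cm
Step 1 — net trimming moment = 3016 - 1586 = 1430 t·m
Step 2 — MCT1cm = 35070 * 109.0 / (100 * 84.0) = 455.075 t·m/cm
Step 3 — trim = 1430 / 455.075 ≈ 3.1423 cm (5 s.f.)

3.1423 cm


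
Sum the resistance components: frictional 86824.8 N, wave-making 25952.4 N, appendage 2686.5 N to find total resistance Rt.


Formula: Rt = Rf + Rw + Ra
Substituting: Rt = 86824.8 + 25952.4 + 2686.5
Result: Rt = 115463.7 N

115463.7 N


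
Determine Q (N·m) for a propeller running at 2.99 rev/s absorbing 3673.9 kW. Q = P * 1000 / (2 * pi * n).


Formula: Q = P_W / (2 * pi * n)
Step 1 — P_W = 3673.9 kW * 1000 = 3673900.0 W
Step 2 — 2 * pi * n = 2 * pi * 2.99 = 18.786724
Step 3 — Q = 3673900.0 / 18.786724 ≈ 195560 N·m (5 s.f.)

195560 N·m


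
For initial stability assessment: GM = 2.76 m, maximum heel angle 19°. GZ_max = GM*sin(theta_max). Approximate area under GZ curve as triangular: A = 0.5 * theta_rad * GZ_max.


Formula: GZ_max = GM * sin(theta); Area = 0.5 * theta_rad * GZ_max
Step 1 — GZ_max = 2.76 * sin(19°) = 2.76 * 0.325568 = 0.898568 m
Step 2 — theta_rad = 19 * pi/180 = 0.331613 rad
Step 3 — Area = 0.5 * 0.331613 * 0.898568 ≈ 0.14899 m·rad (5 s.f.)

0.14899 m·rad


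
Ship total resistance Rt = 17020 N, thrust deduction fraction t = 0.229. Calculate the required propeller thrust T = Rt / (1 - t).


Formula: T = Rt / (1 - t)
Step 1 — (1 - t) = 1 - 0.229 = 0.771
Step 2 — T = 17020 / 0.771 ≈ 22075 N (5 s.f.)

22075 N


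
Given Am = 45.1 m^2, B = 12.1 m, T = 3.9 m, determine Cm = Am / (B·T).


Formula: Cm = Am / (B * T)
Step 1 — B * T = 12.1 * 3.9 = 47.19 m^2
Step 2 — Cm = 45.1 / 47.19 ≈ 0.95571 (5 s.f.)

0.95571


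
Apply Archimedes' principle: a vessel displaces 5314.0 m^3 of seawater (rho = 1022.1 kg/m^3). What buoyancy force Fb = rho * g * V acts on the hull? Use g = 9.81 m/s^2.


Formula: Fb = rho * g * V
Substituting: Fb = 1022.1 * 9.81 * 5314.0
Intermediate: 1022.1 * 9.81 = 10026.801
Result: Fb = 10026.801 * 5314.0 ≈ 53282000 N (5 s.f.)

53282000 N


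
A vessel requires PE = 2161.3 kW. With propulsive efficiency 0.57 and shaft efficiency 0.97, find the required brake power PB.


Formula: PB = PE / (eta_D * eta_S)
Step 1 — combined efficiency = eta_D * eta_S = 0.57 * 0.97 = 0.5529
Step 2 — PB = 2161.3 / 0.5529 ≈ 3909.0 kW (5 s.f.)

3909.0 kW


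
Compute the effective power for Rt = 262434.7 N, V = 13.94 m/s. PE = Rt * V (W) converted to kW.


Formula: PE = Rt * V / 1000 (kW)
Step 1 — PE (W) = 262434.7 * 13.94 = 3658339.718 W
Step 2 — PE (kW) = 3658339.718 / 1000 ≈ 3658.3 kW (5 s.f.)

3658.3 kW


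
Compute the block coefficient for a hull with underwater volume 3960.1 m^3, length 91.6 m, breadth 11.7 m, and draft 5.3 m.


Formula: Cb = V / (L * B * T)
Step 1 — L * B * T = 91.6 * 11.7 * 5.3 = 5680.116 m^3
Step 2 — Cb = 3960.1 / 5680.116 ≈ 0.69719 (5 s.f.)

0.69719


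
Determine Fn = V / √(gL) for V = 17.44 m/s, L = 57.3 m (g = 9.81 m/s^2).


Formula: Fn = V / sqrt(g * L)
Step 1 — g * L = 9.81 * 57.3 = 562.113
Step 2 — sqrt(g * L) = sqrt(562.113) = 23.708922
Step 3 — Fn = 17.44 / 23.708922 ≈ 0.73559 (5 s.f.)

0.73559


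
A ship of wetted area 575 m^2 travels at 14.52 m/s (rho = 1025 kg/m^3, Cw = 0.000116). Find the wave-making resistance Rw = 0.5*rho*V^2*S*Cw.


Formula: Rw = 0.5 * rho * V^2 * S * Cw
Step 1 — V^2 = 14.52^2 = 210.8304
Step 2 — 0.5 * rho * V^2 = 0.5 * 1025 * 210.8304 = 108050.58
Step 3 — Rw = 108050.58 * 575 * 0.000116 ≈ 7207.0 N (5 s.f.)

7207.0 N


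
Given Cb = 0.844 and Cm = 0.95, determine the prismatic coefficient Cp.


Formula: Cp = Cb / Cm
Substituting: Cp = 0.844 / 0.95
Result: Cp ≈ 0.88842 (5 s.f.)

0.88842


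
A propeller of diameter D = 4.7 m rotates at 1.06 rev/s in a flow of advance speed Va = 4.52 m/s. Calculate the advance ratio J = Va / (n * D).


Formula: J = Va / (n * D)
Step 1 — n * D = 1.06 * 4.7 = 4.982
Step 2 — J = 4.52 / 4.982 ≈ 0.90727 (5 s.f.)

0.90727


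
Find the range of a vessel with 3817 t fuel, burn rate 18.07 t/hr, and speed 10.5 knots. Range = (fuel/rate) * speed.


Formula: endurance = fuel / rate; range = endurance * speed
Step 1 — endurance = 3817 / 18.07 = 211.2341 hours
Step 2 — range = 211.2341 * 10.5 ≈ 2218.0 nautical miles (5 s.f.)

2218.0 NM


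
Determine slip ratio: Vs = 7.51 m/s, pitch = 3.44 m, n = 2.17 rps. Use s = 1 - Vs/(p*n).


Formula: s = 1 - Vs / (p * n)
Step 1 — p * n = 3.44 * 2.17 = 7.4648
Step 2 — Vs / (p*n) = 7.51 / 7.4648 = 1.006055 (6 d.p.)
Step 3 — s = 1 - 1.006055 = -0.006055

-0.006055


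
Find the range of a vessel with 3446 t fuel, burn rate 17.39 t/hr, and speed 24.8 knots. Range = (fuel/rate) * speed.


Formula: endurance = fuel / rate; range = endurance * speed
Step 1 — endurance = 3446 / 17.39 = 198.1599 hours
Step 2 — range = 198.1599 * 24.8 ≈ 4914.4 nautical miles (5 s.f.)

4914.4 NM


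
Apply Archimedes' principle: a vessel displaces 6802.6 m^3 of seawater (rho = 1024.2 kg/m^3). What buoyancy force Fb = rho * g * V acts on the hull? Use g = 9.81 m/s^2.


Formula: Fb = rho * g * V
Substituting: Fb = 1024.2 * 9.81 * 6802.6
Intermediate: 1024.2 * 9.81 = 10047.402
Result: Fb = 10047.402 * 6802.6 ≈ 68348000 N (5 s.f.)

68348000 N


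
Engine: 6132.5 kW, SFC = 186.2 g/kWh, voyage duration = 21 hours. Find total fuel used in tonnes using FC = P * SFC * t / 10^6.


Formula: FC (tonnes) = P * SFC * t / 1,000,000
Step 1 — P * SFC * t = 6132.5 * 186.2 * 21 = 23979301.5 g
Step 2 — FC (tonnes) = 23979301.5 / 1,000,000 ≈ 23.979 tonnes (5 s.f.)

23.979 tonnes


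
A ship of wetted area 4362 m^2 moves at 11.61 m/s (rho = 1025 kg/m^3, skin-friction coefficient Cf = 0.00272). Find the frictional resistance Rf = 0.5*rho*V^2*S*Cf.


Formula: Rf = 0.5 * rho * V^2 * S * Cf
Step 1 — V^2 = 11.61^2 = 134.7921
Step 2 — 0.5 * rho * V^2 = 0.5 * 1025 * 134.7921 = 69080.95125
Step 3 — Rf = 69080.95125 * 4362 * 0.00272 ≈ 819620 N (5 s.f.)

819620 N


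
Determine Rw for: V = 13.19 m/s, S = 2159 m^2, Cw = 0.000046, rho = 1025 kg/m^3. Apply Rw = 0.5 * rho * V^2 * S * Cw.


Formula: Rw = 0.5 * rho * V^2 * S * Cw
Step 1 — V^2 = 13.19^2 = 173.9761
Step 2 — 0.5 * rho * V^2 = 0.5 * 1025 * 173.9761 = 89162.75125
Step 3 — Rw = 89162.75125 * 2159 * 0.000046 ≈ 8855.1 N (5 s.f.)

8855.1 N


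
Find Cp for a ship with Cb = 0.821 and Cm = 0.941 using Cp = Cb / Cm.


Formula: Cp = Cb / Cm
Substituting: Cp = 0.821 / 0.941
Result: Cp ≈ 0.87248 (5 s.f.)

0.87248


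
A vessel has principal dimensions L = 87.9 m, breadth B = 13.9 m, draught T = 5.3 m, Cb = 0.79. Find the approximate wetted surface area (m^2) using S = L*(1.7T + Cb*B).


Formula: S = 1.7*L*T + V/T with V = Cb*L*B*T, i.e. S = L * (1.7*T + Cb*B)
Step 1 — 1.7*T = 1.7 * 5.3 = 9.01 m
Step 2 — Cb*B = 0.79 * 13.9 = 10.981 m
Step 3 — 1.7*T + Cb*B = 9.01 + 10.981 = 19.991 m
Step 4 — S = 87.9 * 19.991 ≈ 1757.2 m^2 (5 s.f.)

1757.2 m^2


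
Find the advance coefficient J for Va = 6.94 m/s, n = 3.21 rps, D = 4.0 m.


Formula: J = Va / (n * D)
Step 1 — n * D = 3.21 * 4.0 = 12.84
Step 2 — J = 6.94 / 12.84 ≈ 0.54050 (5 s.f.)

0.54050


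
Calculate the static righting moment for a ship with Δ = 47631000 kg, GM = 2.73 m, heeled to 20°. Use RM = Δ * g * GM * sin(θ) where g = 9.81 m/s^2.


Formula: GZ = GM * sin(theta); RM = disp * g * GZ
Step 1 — GZ = 2.73 * sin(20°) = 2.73 * 0.34202 = 0.933715 m
Step 2 — RM = 47631000 * 9.81 * 0.933715 ≈ 436290000 N·m (5 s.f.)

436290000 N·m


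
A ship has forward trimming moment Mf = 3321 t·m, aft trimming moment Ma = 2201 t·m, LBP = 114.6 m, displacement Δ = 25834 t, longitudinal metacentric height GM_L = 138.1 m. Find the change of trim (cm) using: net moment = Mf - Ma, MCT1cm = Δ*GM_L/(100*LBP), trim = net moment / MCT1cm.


Formula: net trimming moment = Mf - Ma; MCT1cm = Δ*GM_L/(100*LBP); trim = net moment / MCT1cm
Step 1 — net trimming moment = 3321 - 2201 = 1120 t·m
Step 2 — MCT1cm = 25834 * 138.1 / (100 * 114.6) = 311.3155 t·m/cm
Step 3 — trim = 1120 / 311.3155 ≈ 3.5976 cm (5 s.f.)

3.5976 cm


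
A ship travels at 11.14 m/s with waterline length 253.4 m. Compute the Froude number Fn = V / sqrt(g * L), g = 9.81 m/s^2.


Formula: Fn = V / sqrt(g * L)
Step 1 — g * L = 9.81 * 253.4 = 2485.854
Step 2 — sqrt(g * L) = sqrt(2485.854) = 49.858339
Step 3 — Fn = 11.14 / 49.858339 ≈ 0.22343 (5 s.f.)

0.22343


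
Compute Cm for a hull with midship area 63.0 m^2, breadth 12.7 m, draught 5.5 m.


Formula: Cm = Am / (B * T)
Step 1 — B * T = 12.7 * 5.5 = 69.85 m^2
Step 2 — Cm = 63.0 / 69.85 ≈ 0.90193 (5 s.f.)

0.90193


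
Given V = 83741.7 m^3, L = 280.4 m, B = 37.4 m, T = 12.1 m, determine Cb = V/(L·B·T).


Formula: Cb = V / (L * B * T)
Step 1 — L * B * T = 280.4 * 37.4 * 12.1 = 126892.216 m^3
Step 2 — Cb = 83741.7 / 126892.216 ≈ 0.65994 (5 s.f.)

0.65994


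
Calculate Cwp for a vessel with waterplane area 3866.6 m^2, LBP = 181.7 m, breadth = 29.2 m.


Formula: Cwp = Aw / (L * B)
Step 1 — L * B = 181.7 * 29.2 = 5305.64 m^2
Step 2 — Cwp = 3866.6 / 5305.64 ≈ 0.72877 (5 s.f.)

0.72877


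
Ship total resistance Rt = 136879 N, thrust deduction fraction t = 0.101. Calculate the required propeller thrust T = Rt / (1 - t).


Formula: T = Rt / (1 - t)
Step 1 — (1 - t) = 1 - 0.101 = 0.899
Step 2 — T = 136879 / 0.899 ≈ 152260 N (5 s.f.)

152260 N


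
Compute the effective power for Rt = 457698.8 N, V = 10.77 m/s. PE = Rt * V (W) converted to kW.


Formula: PE = Rt * V / 1000 (kW)
Step 1 — PE (W) = 457698.8 * 10.77 = 4929416.076 W
Step 2 — PE (kW) = 4929416.076 / 1000 ≈ 4929.4 kW (5 s.f.)

4929.4 kW


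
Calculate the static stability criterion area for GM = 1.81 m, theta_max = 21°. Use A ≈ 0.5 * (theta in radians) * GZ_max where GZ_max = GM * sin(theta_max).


Formula: GZ_max = GM * sin(theta); Area = 0.5 * theta_rad * GZ_max
Step 1 — GZ_max = 1.81 * sin(21°) = 1.81 * 0.358368 = 0.648646 m
Step 2 — theta_rad = 21 * pi/180 = 0.366519 rad
Step 3 — Area = 0.5 * 0.366519 * 0.648646 ≈ 0.11887 m·rad (5 s.f.)

0.11887 m·rad


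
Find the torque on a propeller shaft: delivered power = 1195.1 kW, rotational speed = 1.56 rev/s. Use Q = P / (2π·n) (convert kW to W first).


Formula: Q = P_W / (2 * pi * n)
Step 1 — P_W = 1195.1 kW * 1000 = 1195100.0 W
Step 2 — 2 * pi * n = 2 * pi * 1.56 = 9.801769
Step 3 — Q = 1195100.0 / 9.801769 ≈ 121930 N·m (5 s.f.)

121930 N·m


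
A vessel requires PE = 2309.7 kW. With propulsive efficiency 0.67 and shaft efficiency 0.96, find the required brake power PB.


Formula: PB = PE / (eta_D * eta_S)
Step 1 — combined efficiency = eta_D * eta_S = 0.67 * 0.96 = 0.6432
Step 2 — PB = 2309.7 / 0.6432 ≈ 3591.0 kW (5 s.f.)

3591.0 kW


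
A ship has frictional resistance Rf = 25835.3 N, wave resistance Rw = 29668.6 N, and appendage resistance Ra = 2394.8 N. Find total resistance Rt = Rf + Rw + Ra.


Formula: Rt = Rf + Rw + Ra
Substituting: Rt = 25835.3 + 29668.6 + 2394.8
Result: Rt = 57898.7 N

57898.7 N


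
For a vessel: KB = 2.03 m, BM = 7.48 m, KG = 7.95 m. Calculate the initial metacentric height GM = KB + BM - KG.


Formula: GM = KB + BM - KG
Step 1 — KM = KB + BM = 2.03 + 7.48 = 9.51 m
Step 2 — GM = KM - KG = 9.51 - 7.95 = 1.56 m

1.56 m


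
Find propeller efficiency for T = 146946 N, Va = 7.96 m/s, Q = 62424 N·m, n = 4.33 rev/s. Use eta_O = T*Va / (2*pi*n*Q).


Formula: eta = T * Va / (2 * pi * n * Q)
Step 1 — numerator = T * Va = 146946 * 7.96 = 1169690.16
Step 2 — 2 * pi * n = 2 * pi * 4.33 = 27.206192
Step 3 — denominator = 27.206192 * 62424 = 1698319.33
Step 4 — eta = 1169690.16 / 1698319.33 ≈ 0.68873 (5 s.f.)

0.68873


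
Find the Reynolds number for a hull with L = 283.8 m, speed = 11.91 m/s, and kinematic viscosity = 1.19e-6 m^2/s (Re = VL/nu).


Formula: Re = V * L / nu
Step 1 — V * L = 11.91 * 283.8 = 3380.058 m^2/s
Step 2 — Re = 3380.058 / 1.19e-6 = 2.84e+09

2.84e+09


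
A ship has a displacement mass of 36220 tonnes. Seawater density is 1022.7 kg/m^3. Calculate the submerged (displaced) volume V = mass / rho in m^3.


Formula: V = mass / rho
Step 1 — convert tonnes to kg: 36220 t * 1000 = 36220000 kg
Step 2 — V = 36220000 / 1022.7 ≈ 35416 m^3 (5 s.f.)

35416 m^3


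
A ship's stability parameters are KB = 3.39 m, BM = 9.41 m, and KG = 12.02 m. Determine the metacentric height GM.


Formula: GM = KB + BM - KG
Step 1 — KM = KB + BM = 3.39 + 9.41 = 12.8 m
Step 2 — GM = KM - KG = 12.8 - 12.02 = 0.78 m

0.78 m


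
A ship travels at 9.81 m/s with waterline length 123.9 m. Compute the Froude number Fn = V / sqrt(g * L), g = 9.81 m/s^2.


Formula: Fn = V / sqrt(g * L)
Step 1 — g * L = 9.81 * 123.9 = 1215.459
Step 2 — sqrt(g * L) = sqrt(1215.459) = 34.863434
Step 3 — Fn = 9.81 / 34.863434 ≈ 0.28138 (5 s.f.)

0.28138


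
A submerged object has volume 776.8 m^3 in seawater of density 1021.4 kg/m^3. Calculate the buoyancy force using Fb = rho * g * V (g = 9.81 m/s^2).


Formula: Fb = rho * g * V
Substituting: Fb = 1021.4 * 9.81 * 776.8
Intermediate: 1021.4 * 9.81 = 10019.934
Result: Fb = 10019.934 * 776.8 ≈ 7783500 N (5 s.f.)

7783500 N


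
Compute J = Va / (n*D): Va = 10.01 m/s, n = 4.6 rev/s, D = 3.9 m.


Formula: J = Va / (n * D)
Step 1 — n * D = 4.6 * 3.9 = 17.94
Step 2 — J = 10.01 / 17.94 ≈ 0.55797 (5 s.f.)

0.55797


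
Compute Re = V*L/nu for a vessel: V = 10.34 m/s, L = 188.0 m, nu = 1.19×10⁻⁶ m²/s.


Formula: Re = V * L / nu
Step 1 — V * L = 10.34 * 188.0 = 1943.92 m^2/s
Step 2 — Re = 1943.92 / 1.19e-6 = 1.63e+09

1.63e+09


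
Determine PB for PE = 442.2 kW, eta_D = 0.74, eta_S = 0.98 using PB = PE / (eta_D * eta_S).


Formula: PB = PE / (eta_D * eta_S)
Step 1 — combined efficiency = eta_D * eta_S = 0.74 * 0.98 = 0.7252
Step 2 — PB = 442.2 / 0.7252 ≈ 609.76 kW (5 s.f.)

609.76 kW


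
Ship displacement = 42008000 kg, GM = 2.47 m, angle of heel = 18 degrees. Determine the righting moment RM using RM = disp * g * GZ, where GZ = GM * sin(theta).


Formula: GZ = GM * sin(theta); RM = disp * g * GZ
Step 1 — GZ = 2.47 * sin(18°) = 2.47 * 0.309017 = 0.763272 m
Step 2 — RM = 42008000 * 9.81 * 0.763272 ≈ 314540000 N·m (5 s.f.)

314540000 N·m


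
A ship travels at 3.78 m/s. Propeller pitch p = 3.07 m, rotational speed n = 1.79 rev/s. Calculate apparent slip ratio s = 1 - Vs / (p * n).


Formula: s = 1 - Vs / (p * n)
Step 1 — p * n = 3.07 * 1.79 = 5.4953
Step 2 — Vs / (p*n) = 3.78 / 5.4953 = 0.687861 (6 d.p.)
Step 3 — s = 1 - 0.687861 = 0.312139

0.312139


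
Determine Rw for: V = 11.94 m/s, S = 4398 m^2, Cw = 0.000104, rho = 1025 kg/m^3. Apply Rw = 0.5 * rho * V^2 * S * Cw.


Formula: Rw = 0.5 * rho * V^2 * S * Cw
Step 1 — V^2 = 11.94^2 = 142.5636
Step 2 — 0.5 * rho * V^2 = 0.5 * 1025 * 142.5636 = 73063.845
Step 3 — Rw = 73063.845 * 4398 * 0.000104 ≈ 33419 N (5 s.f.)

33419 N


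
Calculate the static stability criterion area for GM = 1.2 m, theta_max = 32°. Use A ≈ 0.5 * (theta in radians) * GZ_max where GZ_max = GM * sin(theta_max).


Formula: GZ_max = GM * sin(theta); Area = 0.5 * theta_rad * GZ_max
Step 1 — GZ_max = 1.2 * sin(32°) = 1.2 * 0.529919 = 0.635903 m
Step 2 — theta_rad = 32 * pi/180 = 0.558505 rad
Step 3 — Area = 0.5 * 0.558505 * 0.635903 ≈ 0.17758 m·rad (5 s.f.)

0.17758 m·rad


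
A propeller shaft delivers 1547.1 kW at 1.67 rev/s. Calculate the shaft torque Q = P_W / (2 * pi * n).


Formula: Q = P_W / (2 * pi * n)
Step 1 — P_W = 1547.1 kW * 1000 = 1547100.0 W
Step 2 — 2 * pi * n = 2 * pi * 1.67 = 10.492919
Step 3 — Q = 1547100.0 / 10.492919 ≈ 147440 N·m (5 s.f.)

147440 N·m
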